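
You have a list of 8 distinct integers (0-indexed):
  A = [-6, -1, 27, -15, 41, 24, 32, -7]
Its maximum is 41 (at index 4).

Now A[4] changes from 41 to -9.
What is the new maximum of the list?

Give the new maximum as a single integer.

Old max = 41 (at index 4)
Change: A[4] 41 -> -9
Changed element WAS the max -> may need rescan.
  Max of remaining elements: 32
  New max = max(-9, 32) = 32

Answer: 32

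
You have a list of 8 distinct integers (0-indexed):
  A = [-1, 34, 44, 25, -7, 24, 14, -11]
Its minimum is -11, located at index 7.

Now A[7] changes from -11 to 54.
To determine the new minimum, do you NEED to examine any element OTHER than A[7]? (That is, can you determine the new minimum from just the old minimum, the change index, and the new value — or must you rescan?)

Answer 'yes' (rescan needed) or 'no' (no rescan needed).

Old min = -11 at index 7
Change at index 7: -11 -> 54
Index 7 WAS the min and new value 54 > old min -11. Must rescan other elements to find the new min.
Needs rescan: yes

Answer: yes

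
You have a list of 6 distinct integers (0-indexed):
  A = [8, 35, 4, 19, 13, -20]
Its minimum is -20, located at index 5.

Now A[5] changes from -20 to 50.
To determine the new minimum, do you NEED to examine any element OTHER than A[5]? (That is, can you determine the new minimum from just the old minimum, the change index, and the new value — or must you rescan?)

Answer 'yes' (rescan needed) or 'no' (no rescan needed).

Old min = -20 at index 5
Change at index 5: -20 -> 50
Index 5 WAS the min and new value 50 > old min -20. Must rescan other elements to find the new min.
Needs rescan: yes

Answer: yes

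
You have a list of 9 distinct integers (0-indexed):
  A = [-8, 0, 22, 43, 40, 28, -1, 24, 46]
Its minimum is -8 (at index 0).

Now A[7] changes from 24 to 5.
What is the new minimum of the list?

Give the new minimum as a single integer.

Old min = -8 (at index 0)
Change: A[7] 24 -> 5
Changed element was NOT the old min.
  New min = min(old_min, new_val) = min(-8, 5) = -8

Answer: -8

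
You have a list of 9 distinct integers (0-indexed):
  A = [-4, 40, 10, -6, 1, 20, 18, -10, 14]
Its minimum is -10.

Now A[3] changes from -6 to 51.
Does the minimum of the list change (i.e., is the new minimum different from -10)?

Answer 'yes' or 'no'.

Old min = -10
Change: A[3] -6 -> 51
Changed element was NOT the min; min changes only if 51 < -10.
New min = -10; changed? no

Answer: no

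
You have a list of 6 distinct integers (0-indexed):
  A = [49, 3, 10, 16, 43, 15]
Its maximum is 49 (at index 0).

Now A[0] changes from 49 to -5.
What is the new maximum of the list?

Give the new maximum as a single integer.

Answer: 43

Derivation:
Old max = 49 (at index 0)
Change: A[0] 49 -> -5
Changed element WAS the max -> may need rescan.
  Max of remaining elements: 43
  New max = max(-5, 43) = 43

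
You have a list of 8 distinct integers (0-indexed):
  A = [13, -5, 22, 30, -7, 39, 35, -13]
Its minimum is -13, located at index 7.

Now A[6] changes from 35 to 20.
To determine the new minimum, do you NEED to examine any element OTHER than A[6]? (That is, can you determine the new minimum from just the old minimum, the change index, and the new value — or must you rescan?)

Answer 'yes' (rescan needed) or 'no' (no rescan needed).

Old min = -13 at index 7
Change at index 6: 35 -> 20
Index 6 was NOT the min. New min = min(-13, 20). No rescan of other elements needed.
Needs rescan: no

Answer: no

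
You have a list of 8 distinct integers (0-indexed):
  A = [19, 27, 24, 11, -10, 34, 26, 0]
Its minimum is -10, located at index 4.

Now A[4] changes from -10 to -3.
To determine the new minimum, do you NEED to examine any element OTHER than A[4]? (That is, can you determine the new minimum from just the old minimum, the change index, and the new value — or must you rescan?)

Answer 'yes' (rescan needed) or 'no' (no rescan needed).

Old min = -10 at index 4
Change at index 4: -10 -> -3
Index 4 WAS the min and new value -3 > old min -10. Must rescan other elements to find the new min.
Needs rescan: yes

Answer: yes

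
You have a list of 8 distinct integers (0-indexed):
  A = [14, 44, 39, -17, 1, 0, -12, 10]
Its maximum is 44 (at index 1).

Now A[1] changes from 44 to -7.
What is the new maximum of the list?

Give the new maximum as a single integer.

Old max = 44 (at index 1)
Change: A[1] 44 -> -7
Changed element WAS the max -> may need rescan.
  Max of remaining elements: 39
  New max = max(-7, 39) = 39

Answer: 39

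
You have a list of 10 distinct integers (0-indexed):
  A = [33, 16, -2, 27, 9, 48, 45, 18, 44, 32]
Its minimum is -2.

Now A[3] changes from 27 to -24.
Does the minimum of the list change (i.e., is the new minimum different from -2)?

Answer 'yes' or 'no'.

Old min = -2
Change: A[3] 27 -> -24
Changed element was NOT the min; min changes only if -24 < -2.
New min = -24; changed? yes

Answer: yes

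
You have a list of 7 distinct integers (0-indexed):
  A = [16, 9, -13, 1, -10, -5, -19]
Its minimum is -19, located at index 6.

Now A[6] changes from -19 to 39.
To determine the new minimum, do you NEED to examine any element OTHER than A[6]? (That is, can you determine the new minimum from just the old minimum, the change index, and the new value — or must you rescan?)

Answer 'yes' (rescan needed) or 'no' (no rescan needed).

Old min = -19 at index 6
Change at index 6: -19 -> 39
Index 6 WAS the min and new value 39 > old min -19. Must rescan other elements to find the new min.
Needs rescan: yes

Answer: yes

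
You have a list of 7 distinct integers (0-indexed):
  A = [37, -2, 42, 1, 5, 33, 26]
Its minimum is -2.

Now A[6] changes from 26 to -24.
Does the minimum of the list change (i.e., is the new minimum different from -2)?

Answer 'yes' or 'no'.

Answer: yes

Derivation:
Old min = -2
Change: A[6] 26 -> -24
Changed element was NOT the min; min changes only if -24 < -2.
New min = -24; changed? yes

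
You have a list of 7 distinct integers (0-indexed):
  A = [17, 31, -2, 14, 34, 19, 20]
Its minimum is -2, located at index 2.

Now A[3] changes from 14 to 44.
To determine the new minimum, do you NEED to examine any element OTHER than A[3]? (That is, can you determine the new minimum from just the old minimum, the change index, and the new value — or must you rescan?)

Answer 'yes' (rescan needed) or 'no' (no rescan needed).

Old min = -2 at index 2
Change at index 3: 14 -> 44
Index 3 was NOT the min. New min = min(-2, 44). No rescan of other elements needed.
Needs rescan: no

Answer: no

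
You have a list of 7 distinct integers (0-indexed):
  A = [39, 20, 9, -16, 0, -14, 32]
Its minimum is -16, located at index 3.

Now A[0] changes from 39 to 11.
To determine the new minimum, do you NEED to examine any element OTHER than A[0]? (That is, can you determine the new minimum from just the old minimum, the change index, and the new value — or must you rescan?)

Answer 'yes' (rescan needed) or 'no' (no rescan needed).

Old min = -16 at index 3
Change at index 0: 39 -> 11
Index 0 was NOT the min. New min = min(-16, 11). No rescan of other elements needed.
Needs rescan: no

Answer: no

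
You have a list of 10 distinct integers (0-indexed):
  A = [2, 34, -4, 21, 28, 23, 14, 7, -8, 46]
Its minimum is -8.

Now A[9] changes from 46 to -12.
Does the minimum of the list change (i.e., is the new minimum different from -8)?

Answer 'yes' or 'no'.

Old min = -8
Change: A[9] 46 -> -12
Changed element was NOT the min; min changes only if -12 < -8.
New min = -12; changed? yes

Answer: yes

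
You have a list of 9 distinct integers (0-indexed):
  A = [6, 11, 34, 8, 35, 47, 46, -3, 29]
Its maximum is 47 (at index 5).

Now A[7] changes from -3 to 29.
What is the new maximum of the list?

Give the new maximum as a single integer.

Old max = 47 (at index 5)
Change: A[7] -3 -> 29
Changed element was NOT the old max.
  New max = max(old_max, new_val) = max(47, 29) = 47

Answer: 47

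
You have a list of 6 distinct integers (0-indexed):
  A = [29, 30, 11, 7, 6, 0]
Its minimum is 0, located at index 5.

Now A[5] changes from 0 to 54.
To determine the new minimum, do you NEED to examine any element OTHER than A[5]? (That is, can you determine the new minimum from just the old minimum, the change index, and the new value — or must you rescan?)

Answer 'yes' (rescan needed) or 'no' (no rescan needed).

Answer: yes

Derivation:
Old min = 0 at index 5
Change at index 5: 0 -> 54
Index 5 WAS the min and new value 54 > old min 0. Must rescan other elements to find the new min.
Needs rescan: yes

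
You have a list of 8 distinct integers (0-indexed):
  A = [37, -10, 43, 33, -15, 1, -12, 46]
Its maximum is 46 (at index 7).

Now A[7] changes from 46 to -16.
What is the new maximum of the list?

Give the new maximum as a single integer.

Answer: 43

Derivation:
Old max = 46 (at index 7)
Change: A[7] 46 -> -16
Changed element WAS the max -> may need rescan.
  Max of remaining elements: 43
  New max = max(-16, 43) = 43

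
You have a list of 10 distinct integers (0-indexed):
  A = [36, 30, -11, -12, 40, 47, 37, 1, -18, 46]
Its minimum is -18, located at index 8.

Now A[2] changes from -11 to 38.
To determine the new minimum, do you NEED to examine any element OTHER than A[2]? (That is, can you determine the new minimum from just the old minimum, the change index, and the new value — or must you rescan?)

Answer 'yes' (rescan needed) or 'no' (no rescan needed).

Answer: no

Derivation:
Old min = -18 at index 8
Change at index 2: -11 -> 38
Index 2 was NOT the min. New min = min(-18, 38). No rescan of other elements needed.
Needs rescan: no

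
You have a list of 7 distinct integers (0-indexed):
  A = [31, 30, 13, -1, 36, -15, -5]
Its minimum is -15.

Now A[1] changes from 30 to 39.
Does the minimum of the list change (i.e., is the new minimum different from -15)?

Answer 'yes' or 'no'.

Old min = -15
Change: A[1] 30 -> 39
Changed element was NOT the min; min changes only if 39 < -15.
New min = -15; changed? no

Answer: no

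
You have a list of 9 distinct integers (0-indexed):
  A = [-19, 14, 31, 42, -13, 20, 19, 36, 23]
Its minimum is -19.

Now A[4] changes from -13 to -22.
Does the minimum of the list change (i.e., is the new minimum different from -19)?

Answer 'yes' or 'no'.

Old min = -19
Change: A[4] -13 -> -22
Changed element was NOT the min; min changes only if -22 < -19.
New min = -22; changed? yes

Answer: yes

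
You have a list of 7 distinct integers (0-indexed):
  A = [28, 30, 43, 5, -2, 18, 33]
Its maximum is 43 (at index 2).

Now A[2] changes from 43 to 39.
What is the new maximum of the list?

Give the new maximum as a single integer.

Answer: 39

Derivation:
Old max = 43 (at index 2)
Change: A[2] 43 -> 39
Changed element WAS the max -> may need rescan.
  Max of remaining elements: 33
  New max = max(39, 33) = 39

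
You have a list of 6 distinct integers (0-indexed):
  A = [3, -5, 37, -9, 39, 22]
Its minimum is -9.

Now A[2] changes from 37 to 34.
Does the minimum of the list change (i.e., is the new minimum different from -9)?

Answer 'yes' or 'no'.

Old min = -9
Change: A[2] 37 -> 34
Changed element was NOT the min; min changes only if 34 < -9.
New min = -9; changed? no

Answer: no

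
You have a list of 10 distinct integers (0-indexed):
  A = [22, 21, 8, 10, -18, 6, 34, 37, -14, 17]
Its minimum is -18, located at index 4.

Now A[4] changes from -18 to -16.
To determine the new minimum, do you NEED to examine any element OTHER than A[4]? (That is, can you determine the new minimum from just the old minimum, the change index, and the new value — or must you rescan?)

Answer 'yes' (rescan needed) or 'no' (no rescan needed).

Answer: yes

Derivation:
Old min = -18 at index 4
Change at index 4: -18 -> -16
Index 4 WAS the min and new value -16 > old min -18. Must rescan other elements to find the new min.
Needs rescan: yes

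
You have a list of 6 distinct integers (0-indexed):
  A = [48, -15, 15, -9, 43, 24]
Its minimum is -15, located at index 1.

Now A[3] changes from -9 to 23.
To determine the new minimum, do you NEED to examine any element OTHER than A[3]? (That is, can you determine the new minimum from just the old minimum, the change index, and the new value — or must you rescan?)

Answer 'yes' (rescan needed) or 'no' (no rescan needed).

Old min = -15 at index 1
Change at index 3: -9 -> 23
Index 3 was NOT the min. New min = min(-15, 23). No rescan of other elements needed.
Needs rescan: no

Answer: no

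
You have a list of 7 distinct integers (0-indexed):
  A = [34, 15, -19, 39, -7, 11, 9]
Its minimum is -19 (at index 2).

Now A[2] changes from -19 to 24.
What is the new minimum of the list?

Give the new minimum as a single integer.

Answer: -7

Derivation:
Old min = -19 (at index 2)
Change: A[2] -19 -> 24
Changed element WAS the min. Need to check: is 24 still <= all others?
  Min of remaining elements: -7
  New min = min(24, -7) = -7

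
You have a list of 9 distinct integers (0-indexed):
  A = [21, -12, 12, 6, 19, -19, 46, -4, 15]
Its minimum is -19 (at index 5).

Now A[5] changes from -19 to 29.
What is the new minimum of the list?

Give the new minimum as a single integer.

Old min = -19 (at index 5)
Change: A[5] -19 -> 29
Changed element WAS the min. Need to check: is 29 still <= all others?
  Min of remaining elements: -12
  New min = min(29, -12) = -12

Answer: -12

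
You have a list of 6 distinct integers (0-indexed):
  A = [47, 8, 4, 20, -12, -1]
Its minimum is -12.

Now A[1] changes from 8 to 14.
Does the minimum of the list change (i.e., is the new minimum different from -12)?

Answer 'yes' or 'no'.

Answer: no

Derivation:
Old min = -12
Change: A[1] 8 -> 14
Changed element was NOT the min; min changes only if 14 < -12.
New min = -12; changed? no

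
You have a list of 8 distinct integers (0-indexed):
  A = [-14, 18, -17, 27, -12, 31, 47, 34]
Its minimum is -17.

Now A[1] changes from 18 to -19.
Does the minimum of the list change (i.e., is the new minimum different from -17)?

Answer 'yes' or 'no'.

Old min = -17
Change: A[1] 18 -> -19
Changed element was NOT the min; min changes only if -19 < -17.
New min = -19; changed? yes

Answer: yes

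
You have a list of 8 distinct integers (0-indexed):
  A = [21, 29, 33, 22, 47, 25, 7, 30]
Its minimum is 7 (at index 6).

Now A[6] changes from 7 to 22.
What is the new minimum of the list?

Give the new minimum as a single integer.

Answer: 21

Derivation:
Old min = 7 (at index 6)
Change: A[6] 7 -> 22
Changed element WAS the min. Need to check: is 22 still <= all others?
  Min of remaining elements: 21
  New min = min(22, 21) = 21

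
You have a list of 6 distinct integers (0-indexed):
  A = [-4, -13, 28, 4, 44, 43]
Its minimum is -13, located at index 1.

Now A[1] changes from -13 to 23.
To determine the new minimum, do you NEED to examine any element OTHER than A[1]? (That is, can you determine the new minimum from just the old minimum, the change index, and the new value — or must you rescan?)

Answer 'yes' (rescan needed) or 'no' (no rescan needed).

Answer: yes

Derivation:
Old min = -13 at index 1
Change at index 1: -13 -> 23
Index 1 WAS the min and new value 23 > old min -13. Must rescan other elements to find the new min.
Needs rescan: yes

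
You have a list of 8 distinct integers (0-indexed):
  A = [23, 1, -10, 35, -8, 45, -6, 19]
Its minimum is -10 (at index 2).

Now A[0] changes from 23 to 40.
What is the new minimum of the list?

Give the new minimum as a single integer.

Old min = -10 (at index 2)
Change: A[0] 23 -> 40
Changed element was NOT the old min.
  New min = min(old_min, new_val) = min(-10, 40) = -10

Answer: -10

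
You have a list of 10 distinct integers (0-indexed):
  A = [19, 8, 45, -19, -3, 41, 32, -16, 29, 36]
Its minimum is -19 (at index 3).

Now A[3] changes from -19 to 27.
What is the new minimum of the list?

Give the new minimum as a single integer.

Old min = -19 (at index 3)
Change: A[3] -19 -> 27
Changed element WAS the min. Need to check: is 27 still <= all others?
  Min of remaining elements: -16
  New min = min(27, -16) = -16

Answer: -16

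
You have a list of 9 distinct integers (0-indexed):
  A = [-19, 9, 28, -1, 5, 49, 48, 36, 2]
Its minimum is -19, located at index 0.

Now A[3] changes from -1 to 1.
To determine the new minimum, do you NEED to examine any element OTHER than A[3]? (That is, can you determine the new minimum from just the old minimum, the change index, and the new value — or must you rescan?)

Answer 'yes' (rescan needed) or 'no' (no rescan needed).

Answer: no

Derivation:
Old min = -19 at index 0
Change at index 3: -1 -> 1
Index 3 was NOT the min. New min = min(-19, 1). No rescan of other elements needed.
Needs rescan: no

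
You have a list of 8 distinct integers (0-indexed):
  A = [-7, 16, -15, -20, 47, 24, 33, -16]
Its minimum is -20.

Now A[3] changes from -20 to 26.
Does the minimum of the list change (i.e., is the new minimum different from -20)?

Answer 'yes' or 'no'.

Answer: yes

Derivation:
Old min = -20
Change: A[3] -20 -> 26
Changed element was the min; new min must be rechecked.
New min = -16; changed? yes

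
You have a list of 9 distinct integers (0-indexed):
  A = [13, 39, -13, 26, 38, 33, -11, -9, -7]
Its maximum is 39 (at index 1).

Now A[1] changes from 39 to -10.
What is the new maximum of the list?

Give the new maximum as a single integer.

Old max = 39 (at index 1)
Change: A[1] 39 -> -10
Changed element WAS the max -> may need rescan.
  Max of remaining elements: 38
  New max = max(-10, 38) = 38

Answer: 38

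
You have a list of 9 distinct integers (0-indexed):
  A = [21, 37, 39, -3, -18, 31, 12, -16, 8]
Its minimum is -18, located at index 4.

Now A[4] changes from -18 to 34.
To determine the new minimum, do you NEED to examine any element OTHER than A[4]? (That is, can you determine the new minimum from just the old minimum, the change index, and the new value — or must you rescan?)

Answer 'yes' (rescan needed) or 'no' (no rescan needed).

Answer: yes

Derivation:
Old min = -18 at index 4
Change at index 4: -18 -> 34
Index 4 WAS the min and new value 34 > old min -18. Must rescan other elements to find the new min.
Needs rescan: yes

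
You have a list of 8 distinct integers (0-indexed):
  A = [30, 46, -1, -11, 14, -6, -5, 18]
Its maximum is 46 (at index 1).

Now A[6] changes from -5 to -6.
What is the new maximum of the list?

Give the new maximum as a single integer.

Answer: 46

Derivation:
Old max = 46 (at index 1)
Change: A[6] -5 -> -6
Changed element was NOT the old max.
  New max = max(old_max, new_val) = max(46, -6) = 46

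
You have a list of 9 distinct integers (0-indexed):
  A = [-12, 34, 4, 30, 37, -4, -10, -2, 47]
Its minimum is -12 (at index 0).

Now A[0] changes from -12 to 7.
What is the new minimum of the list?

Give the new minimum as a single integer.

Answer: -10

Derivation:
Old min = -12 (at index 0)
Change: A[0] -12 -> 7
Changed element WAS the min. Need to check: is 7 still <= all others?
  Min of remaining elements: -10
  New min = min(7, -10) = -10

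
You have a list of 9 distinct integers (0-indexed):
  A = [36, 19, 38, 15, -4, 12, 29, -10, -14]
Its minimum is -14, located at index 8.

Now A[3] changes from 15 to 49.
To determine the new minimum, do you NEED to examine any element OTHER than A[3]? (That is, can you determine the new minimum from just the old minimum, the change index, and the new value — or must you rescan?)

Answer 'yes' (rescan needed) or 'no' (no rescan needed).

Answer: no

Derivation:
Old min = -14 at index 8
Change at index 3: 15 -> 49
Index 3 was NOT the min. New min = min(-14, 49). No rescan of other elements needed.
Needs rescan: no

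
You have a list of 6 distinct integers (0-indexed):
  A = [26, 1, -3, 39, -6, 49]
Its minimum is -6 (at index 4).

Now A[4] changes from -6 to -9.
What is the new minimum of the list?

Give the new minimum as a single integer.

Old min = -6 (at index 4)
Change: A[4] -6 -> -9
Changed element WAS the min. Need to check: is -9 still <= all others?
  Min of remaining elements: -3
  New min = min(-9, -3) = -9

Answer: -9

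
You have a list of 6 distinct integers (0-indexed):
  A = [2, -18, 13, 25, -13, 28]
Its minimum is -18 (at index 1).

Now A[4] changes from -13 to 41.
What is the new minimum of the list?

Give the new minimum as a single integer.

Answer: -18

Derivation:
Old min = -18 (at index 1)
Change: A[4] -13 -> 41
Changed element was NOT the old min.
  New min = min(old_min, new_val) = min(-18, 41) = -18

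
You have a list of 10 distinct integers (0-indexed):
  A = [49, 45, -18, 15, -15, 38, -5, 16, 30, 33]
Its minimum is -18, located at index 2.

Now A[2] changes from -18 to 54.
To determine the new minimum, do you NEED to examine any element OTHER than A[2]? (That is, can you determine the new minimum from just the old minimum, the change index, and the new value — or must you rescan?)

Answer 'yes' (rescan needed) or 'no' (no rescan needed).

Old min = -18 at index 2
Change at index 2: -18 -> 54
Index 2 WAS the min and new value 54 > old min -18. Must rescan other elements to find the new min.
Needs rescan: yes

Answer: yes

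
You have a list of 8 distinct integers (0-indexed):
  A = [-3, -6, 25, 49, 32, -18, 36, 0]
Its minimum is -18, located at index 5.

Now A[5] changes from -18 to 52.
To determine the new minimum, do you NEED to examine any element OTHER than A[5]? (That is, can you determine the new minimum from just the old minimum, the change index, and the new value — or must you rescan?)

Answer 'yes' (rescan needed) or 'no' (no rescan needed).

Old min = -18 at index 5
Change at index 5: -18 -> 52
Index 5 WAS the min and new value 52 > old min -18. Must rescan other elements to find the new min.
Needs rescan: yes

Answer: yes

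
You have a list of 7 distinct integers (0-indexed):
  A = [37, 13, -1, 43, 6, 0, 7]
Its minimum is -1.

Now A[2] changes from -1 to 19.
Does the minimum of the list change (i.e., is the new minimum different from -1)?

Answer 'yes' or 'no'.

Old min = -1
Change: A[2] -1 -> 19
Changed element was the min; new min must be rechecked.
New min = 0; changed? yes

Answer: yes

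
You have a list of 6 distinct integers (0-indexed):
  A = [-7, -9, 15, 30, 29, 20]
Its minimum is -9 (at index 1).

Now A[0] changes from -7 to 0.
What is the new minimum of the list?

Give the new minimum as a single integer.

Old min = -9 (at index 1)
Change: A[0] -7 -> 0
Changed element was NOT the old min.
  New min = min(old_min, new_val) = min(-9, 0) = -9

Answer: -9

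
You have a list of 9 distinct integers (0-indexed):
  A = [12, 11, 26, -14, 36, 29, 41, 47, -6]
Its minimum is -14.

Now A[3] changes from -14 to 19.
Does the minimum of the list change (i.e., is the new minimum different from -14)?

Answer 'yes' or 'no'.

Answer: yes

Derivation:
Old min = -14
Change: A[3] -14 -> 19
Changed element was the min; new min must be rechecked.
New min = -6; changed? yes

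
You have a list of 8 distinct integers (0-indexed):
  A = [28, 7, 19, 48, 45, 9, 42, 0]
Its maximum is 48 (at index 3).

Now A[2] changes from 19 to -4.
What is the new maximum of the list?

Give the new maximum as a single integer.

Old max = 48 (at index 3)
Change: A[2] 19 -> -4
Changed element was NOT the old max.
  New max = max(old_max, new_val) = max(48, -4) = 48

Answer: 48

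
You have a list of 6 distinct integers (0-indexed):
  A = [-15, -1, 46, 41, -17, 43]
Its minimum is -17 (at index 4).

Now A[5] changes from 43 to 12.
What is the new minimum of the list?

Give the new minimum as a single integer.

Answer: -17

Derivation:
Old min = -17 (at index 4)
Change: A[5] 43 -> 12
Changed element was NOT the old min.
  New min = min(old_min, new_val) = min(-17, 12) = -17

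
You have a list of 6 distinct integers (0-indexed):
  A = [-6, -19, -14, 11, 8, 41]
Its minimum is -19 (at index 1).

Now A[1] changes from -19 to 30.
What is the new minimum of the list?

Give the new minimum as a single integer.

Answer: -14

Derivation:
Old min = -19 (at index 1)
Change: A[1] -19 -> 30
Changed element WAS the min. Need to check: is 30 still <= all others?
  Min of remaining elements: -14
  New min = min(30, -14) = -14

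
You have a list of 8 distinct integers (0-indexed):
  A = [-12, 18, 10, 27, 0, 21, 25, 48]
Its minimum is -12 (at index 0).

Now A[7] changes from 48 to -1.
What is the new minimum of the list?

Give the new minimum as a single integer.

Old min = -12 (at index 0)
Change: A[7] 48 -> -1
Changed element was NOT the old min.
  New min = min(old_min, new_val) = min(-12, -1) = -12

Answer: -12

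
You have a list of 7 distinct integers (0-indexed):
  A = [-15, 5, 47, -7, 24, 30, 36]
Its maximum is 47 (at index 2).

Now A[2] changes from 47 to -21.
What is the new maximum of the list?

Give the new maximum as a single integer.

Old max = 47 (at index 2)
Change: A[2] 47 -> -21
Changed element WAS the max -> may need rescan.
  Max of remaining elements: 36
  New max = max(-21, 36) = 36

Answer: 36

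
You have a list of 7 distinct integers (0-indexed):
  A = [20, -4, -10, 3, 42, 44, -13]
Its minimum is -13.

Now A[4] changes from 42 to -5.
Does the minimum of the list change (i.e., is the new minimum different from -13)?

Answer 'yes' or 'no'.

Old min = -13
Change: A[4] 42 -> -5
Changed element was NOT the min; min changes only if -5 < -13.
New min = -13; changed? no

Answer: no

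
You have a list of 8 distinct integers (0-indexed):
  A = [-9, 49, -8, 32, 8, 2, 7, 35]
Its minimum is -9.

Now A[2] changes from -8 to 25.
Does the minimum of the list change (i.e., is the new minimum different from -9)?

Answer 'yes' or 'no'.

Old min = -9
Change: A[2] -8 -> 25
Changed element was NOT the min; min changes only if 25 < -9.
New min = -9; changed? no

Answer: no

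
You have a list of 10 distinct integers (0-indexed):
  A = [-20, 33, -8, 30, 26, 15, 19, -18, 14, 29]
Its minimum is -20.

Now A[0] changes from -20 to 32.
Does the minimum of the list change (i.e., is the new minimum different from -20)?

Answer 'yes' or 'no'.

Old min = -20
Change: A[0] -20 -> 32
Changed element was the min; new min must be rechecked.
New min = -18; changed? yes

Answer: yes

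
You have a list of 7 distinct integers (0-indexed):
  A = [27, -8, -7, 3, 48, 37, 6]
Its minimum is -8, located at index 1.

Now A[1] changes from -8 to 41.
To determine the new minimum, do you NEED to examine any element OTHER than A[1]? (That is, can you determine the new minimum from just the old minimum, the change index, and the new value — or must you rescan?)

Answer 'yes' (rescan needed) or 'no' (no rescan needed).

Answer: yes

Derivation:
Old min = -8 at index 1
Change at index 1: -8 -> 41
Index 1 WAS the min and new value 41 > old min -8. Must rescan other elements to find the new min.
Needs rescan: yes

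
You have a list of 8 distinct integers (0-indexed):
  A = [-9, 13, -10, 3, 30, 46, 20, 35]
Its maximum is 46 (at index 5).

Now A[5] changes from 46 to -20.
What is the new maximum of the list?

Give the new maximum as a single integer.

Answer: 35

Derivation:
Old max = 46 (at index 5)
Change: A[5] 46 -> -20
Changed element WAS the max -> may need rescan.
  Max of remaining elements: 35
  New max = max(-20, 35) = 35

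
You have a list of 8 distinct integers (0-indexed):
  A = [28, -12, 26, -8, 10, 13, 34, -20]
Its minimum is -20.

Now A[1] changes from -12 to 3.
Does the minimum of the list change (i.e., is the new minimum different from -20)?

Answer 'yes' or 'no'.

Old min = -20
Change: A[1] -12 -> 3
Changed element was NOT the min; min changes only if 3 < -20.
New min = -20; changed? no

Answer: no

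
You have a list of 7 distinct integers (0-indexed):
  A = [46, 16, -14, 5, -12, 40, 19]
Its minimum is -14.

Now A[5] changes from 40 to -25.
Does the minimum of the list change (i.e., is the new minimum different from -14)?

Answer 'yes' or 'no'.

Answer: yes

Derivation:
Old min = -14
Change: A[5] 40 -> -25
Changed element was NOT the min; min changes only if -25 < -14.
New min = -25; changed? yes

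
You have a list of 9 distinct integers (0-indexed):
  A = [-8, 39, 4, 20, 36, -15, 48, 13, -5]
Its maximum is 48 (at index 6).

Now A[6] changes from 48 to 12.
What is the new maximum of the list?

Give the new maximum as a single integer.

Old max = 48 (at index 6)
Change: A[6] 48 -> 12
Changed element WAS the max -> may need rescan.
  Max of remaining elements: 39
  New max = max(12, 39) = 39

Answer: 39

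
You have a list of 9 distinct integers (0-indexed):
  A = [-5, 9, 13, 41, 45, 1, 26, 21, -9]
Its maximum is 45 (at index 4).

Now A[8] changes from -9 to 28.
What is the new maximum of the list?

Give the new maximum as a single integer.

Old max = 45 (at index 4)
Change: A[8] -9 -> 28
Changed element was NOT the old max.
  New max = max(old_max, new_val) = max(45, 28) = 45

Answer: 45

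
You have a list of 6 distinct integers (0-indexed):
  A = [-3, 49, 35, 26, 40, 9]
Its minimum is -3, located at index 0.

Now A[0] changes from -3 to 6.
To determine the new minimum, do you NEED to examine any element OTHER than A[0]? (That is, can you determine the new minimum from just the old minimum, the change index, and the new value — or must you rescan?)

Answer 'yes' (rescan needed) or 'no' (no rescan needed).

Old min = -3 at index 0
Change at index 0: -3 -> 6
Index 0 WAS the min and new value 6 > old min -3. Must rescan other elements to find the new min.
Needs rescan: yes

Answer: yes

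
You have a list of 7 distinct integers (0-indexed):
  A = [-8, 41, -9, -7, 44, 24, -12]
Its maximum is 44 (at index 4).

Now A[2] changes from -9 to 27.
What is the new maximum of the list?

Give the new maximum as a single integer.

Old max = 44 (at index 4)
Change: A[2] -9 -> 27
Changed element was NOT the old max.
  New max = max(old_max, new_val) = max(44, 27) = 44

Answer: 44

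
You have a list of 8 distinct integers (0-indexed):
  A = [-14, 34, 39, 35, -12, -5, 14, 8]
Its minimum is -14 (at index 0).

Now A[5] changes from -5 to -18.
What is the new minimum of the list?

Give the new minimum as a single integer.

Answer: -18

Derivation:
Old min = -14 (at index 0)
Change: A[5] -5 -> -18
Changed element was NOT the old min.
  New min = min(old_min, new_val) = min(-14, -18) = -18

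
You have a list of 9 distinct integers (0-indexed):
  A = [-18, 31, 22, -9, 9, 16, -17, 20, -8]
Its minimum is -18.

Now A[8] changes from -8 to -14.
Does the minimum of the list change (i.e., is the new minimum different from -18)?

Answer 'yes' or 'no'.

Old min = -18
Change: A[8] -8 -> -14
Changed element was NOT the min; min changes only if -14 < -18.
New min = -18; changed? no

Answer: no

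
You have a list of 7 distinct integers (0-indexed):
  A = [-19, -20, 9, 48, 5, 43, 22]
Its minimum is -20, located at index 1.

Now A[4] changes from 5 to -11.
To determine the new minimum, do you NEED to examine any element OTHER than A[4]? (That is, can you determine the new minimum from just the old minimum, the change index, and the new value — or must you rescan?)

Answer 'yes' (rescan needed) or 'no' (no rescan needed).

Old min = -20 at index 1
Change at index 4: 5 -> -11
Index 4 was NOT the min. New min = min(-20, -11). No rescan of other elements needed.
Needs rescan: no

Answer: no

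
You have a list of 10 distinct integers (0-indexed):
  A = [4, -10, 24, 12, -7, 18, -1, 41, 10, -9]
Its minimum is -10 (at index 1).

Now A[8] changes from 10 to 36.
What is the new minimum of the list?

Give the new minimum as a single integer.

Answer: -10

Derivation:
Old min = -10 (at index 1)
Change: A[8] 10 -> 36
Changed element was NOT the old min.
  New min = min(old_min, new_val) = min(-10, 36) = -10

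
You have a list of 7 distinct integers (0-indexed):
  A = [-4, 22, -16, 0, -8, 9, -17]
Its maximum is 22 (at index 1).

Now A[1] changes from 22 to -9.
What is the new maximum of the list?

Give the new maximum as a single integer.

Answer: 9

Derivation:
Old max = 22 (at index 1)
Change: A[1] 22 -> -9
Changed element WAS the max -> may need rescan.
  Max of remaining elements: 9
  New max = max(-9, 9) = 9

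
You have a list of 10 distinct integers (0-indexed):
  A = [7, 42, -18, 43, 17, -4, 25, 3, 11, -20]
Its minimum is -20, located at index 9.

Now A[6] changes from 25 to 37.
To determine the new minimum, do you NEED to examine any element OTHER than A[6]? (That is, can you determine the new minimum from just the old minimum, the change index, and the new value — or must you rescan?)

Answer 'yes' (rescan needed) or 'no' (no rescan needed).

Answer: no

Derivation:
Old min = -20 at index 9
Change at index 6: 25 -> 37
Index 6 was NOT the min. New min = min(-20, 37). No rescan of other elements needed.
Needs rescan: no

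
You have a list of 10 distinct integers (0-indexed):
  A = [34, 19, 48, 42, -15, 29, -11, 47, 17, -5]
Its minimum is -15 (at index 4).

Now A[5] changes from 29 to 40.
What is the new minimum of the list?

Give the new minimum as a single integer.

Answer: -15

Derivation:
Old min = -15 (at index 4)
Change: A[5] 29 -> 40
Changed element was NOT the old min.
  New min = min(old_min, new_val) = min(-15, 40) = -15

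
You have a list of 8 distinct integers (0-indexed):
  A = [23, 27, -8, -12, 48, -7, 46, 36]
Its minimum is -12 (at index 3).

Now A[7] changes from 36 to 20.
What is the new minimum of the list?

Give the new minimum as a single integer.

Answer: -12

Derivation:
Old min = -12 (at index 3)
Change: A[7] 36 -> 20
Changed element was NOT the old min.
  New min = min(old_min, new_val) = min(-12, 20) = -12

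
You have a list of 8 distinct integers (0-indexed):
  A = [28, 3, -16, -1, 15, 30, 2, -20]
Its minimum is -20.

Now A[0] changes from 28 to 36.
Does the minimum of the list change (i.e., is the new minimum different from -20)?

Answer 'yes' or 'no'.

Old min = -20
Change: A[0] 28 -> 36
Changed element was NOT the min; min changes only if 36 < -20.
New min = -20; changed? no

Answer: no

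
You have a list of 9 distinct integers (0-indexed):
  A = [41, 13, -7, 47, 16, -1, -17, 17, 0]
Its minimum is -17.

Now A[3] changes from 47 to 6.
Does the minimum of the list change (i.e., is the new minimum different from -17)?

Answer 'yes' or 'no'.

Old min = -17
Change: A[3] 47 -> 6
Changed element was NOT the min; min changes only if 6 < -17.
New min = -17; changed? no

Answer: no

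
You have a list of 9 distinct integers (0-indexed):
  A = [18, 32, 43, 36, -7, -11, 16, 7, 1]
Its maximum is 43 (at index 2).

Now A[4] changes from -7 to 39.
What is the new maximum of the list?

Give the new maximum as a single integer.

Old max = 43 (at index 2)
Change: A[4] -7 -> 39
Changed element was NOT the old max.
  New max = max(old_max, new_val) = max(43, 39) = 43

Answer: 43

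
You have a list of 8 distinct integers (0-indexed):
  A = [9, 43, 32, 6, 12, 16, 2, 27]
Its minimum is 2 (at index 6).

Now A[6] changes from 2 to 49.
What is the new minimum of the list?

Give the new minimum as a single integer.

Old min = 2 (at index 6)
Change: A[6] 2 -> 49
Changed element WAS the min. Need to check: is 49 still <= all others?
  Min of remaining elements: 6
  New min = min(49, 6) = 6

Answer: 6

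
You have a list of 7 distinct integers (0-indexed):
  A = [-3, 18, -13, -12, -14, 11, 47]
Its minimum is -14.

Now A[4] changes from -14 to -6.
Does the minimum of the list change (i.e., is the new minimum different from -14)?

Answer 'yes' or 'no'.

Answer: yes

Derivation:
Old min = -14
Change: A[4] -14 -> -6
Changed element was the min; new min must be rechecked.
New min = -13; changed? yes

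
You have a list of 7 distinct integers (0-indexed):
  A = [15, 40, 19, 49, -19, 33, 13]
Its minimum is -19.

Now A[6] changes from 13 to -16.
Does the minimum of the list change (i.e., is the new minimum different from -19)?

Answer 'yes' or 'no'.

Answer: no

Derivation:
Old min = -19
Change: A[6] 13 -> -16
Changed element was NOT the min; min changes only if -16 < -19.
New min = -19; changed? no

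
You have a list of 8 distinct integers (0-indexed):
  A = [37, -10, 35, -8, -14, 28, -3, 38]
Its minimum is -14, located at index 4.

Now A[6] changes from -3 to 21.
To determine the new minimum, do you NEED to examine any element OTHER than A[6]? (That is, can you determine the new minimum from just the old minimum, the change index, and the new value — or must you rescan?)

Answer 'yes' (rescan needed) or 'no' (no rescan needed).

Answer: no

Derivation:
Old min = -14 at index 4
Change at index 6: -3 -> 21
Index 6 was NOT the min. New min = min(-14, 21). No rescan of other elements needed.
Needs rescan: no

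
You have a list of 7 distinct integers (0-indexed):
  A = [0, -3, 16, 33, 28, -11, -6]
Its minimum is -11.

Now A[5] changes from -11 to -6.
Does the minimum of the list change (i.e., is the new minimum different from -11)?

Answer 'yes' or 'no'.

Old min = -11
Change: A[5] -11 -> -6
Changed element was the min; new min must be rechecked.
New min = -6; changed? yes

Answer: yes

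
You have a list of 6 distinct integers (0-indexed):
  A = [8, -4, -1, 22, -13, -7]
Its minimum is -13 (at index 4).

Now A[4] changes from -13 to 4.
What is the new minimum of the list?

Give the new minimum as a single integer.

Old min = -13 (at index 4)
Change: A[4] -13 -> 4
Changed element WAS the min. Need to check: is 4 still <= all others?
  Min of remaining elements: -7
  New min = min(4, -7) = -7

Answer: -7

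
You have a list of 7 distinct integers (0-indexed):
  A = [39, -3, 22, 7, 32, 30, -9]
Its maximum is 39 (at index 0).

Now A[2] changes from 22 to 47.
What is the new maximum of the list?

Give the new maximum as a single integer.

Answer: 47

Derivation:
Old max = 39 (at index 0)
Change: A[2] 22 -> 47
Changed element was NOT the old max.
  New max = max(old_max, new_val) = max(39, 47) = 47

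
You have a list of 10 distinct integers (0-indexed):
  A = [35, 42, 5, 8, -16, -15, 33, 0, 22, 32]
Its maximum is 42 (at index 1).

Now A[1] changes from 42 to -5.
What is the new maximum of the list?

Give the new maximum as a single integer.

Old max = 42 (at index 1)
Change: A[1] 42 -> -5
Changed element WAS the max -> may need rescan.
  Max of remaining elements: 35
  New max = max(-5, 35) = 35

Answer: 35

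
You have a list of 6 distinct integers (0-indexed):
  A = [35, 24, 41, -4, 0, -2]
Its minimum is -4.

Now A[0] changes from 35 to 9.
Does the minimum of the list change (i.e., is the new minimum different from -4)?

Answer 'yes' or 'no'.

Answer: no

Derivation:
Old min = -4
Change: A[0] 35 -> 9
Changed element was NOT the min; min changes only if 9 < -4.
New min = -4; changed? no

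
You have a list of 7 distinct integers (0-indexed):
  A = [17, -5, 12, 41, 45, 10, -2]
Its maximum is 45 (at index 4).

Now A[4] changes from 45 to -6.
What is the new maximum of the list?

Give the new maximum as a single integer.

Old max = 45 (at index 4)
Change: A[4] 45 -> -6
Changed element WAS the max -> may need rescan.
  Max of remaining elements: 41
  New max = max(-6, 41) = 41

Answer: 41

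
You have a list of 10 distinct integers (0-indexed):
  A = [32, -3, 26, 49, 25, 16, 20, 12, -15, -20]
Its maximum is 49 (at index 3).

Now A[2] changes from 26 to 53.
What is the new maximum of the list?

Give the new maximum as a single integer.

Old max = 49 (at index 3)
Change: A[2] 26 -> 53
Changed element was NOT the old max.
  New max = max(old_max, new_val) = max(49, 53) = 53

Answer: 53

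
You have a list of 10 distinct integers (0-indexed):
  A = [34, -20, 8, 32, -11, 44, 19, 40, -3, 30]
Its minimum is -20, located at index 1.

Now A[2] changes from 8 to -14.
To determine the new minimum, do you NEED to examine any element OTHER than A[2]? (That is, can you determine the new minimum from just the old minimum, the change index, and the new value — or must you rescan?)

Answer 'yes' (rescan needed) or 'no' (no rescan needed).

Old min = -20 at index 1
Change at index 2: 8 -> -14
Index 2 was NOT the min. New min = min(-20, -14). No rescan of other elements needed.
Needs rescan: no

Answer: no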